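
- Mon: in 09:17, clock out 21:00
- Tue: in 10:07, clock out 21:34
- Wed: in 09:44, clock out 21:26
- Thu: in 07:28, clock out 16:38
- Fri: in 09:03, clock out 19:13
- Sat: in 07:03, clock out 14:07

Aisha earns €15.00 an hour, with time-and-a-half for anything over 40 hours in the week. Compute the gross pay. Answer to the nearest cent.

€1078.50

Mon: 09:17–21:00 = 11 h 43 min
Tue: 10:07–21:34 = 11 h 27 min
Wed: 09:44–21:26 = 11 h 42 min
Thu: 07:28–16:38 = 9 h 10 min
Fri: 09:03–19:13 = 10 h 10 min
Sat: 07:03–14:07 = 7 h 4 min
Total worked: 61 h 16 min = 3676 min.
Regular 40 h 0 min = 2400 min at €15.00/h; overtime 21 h 16 min = 1276 min at €22.50/h.
Pay = (2400 × €15.00 + 1276 × €22.50) ÷ 60 = €1078.50.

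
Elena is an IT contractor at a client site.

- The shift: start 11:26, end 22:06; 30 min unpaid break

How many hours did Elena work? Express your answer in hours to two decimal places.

10.17 hours

The shift: 11:26–22:06 = 10 h 40 min; less 30 min break → 10 h 10 min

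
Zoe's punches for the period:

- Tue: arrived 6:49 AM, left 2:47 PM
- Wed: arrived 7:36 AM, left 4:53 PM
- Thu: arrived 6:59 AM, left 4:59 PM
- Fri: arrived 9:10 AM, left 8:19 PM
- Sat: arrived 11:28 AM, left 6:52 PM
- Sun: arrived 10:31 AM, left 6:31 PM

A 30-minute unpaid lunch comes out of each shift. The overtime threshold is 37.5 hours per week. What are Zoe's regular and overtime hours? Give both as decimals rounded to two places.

Tue: 6:49 AM–2:47 PM = 7 h 58 min; less 30 min break → 7 h 28 min
Wed: 7:36 AM–4:53 PM = 9 h 17 min; less 30 min break → 8 h 47 min
Thu: 6:59 AM–4:59 PM = 10 h 0 min; less 30 min break → 9 h 30 min
Fri: 9:10 AM–8:19 PM = 11 h 9 min; less 30 min break → 10 h 39 min
Sat: 11:28 AM–6:52 PM = 7 h 24 min; less 30 min break → 6 h 54 min
Sun: 10:31 AM–6:31 PM = 8 h 0 min; less 30 min break → 7 h 30 min
Total worked: 50 h 48 min = 50.80 h.
Threshold 37.5 h → overtime 13 h 18 min, regular 37 h 30 min.

Regular 37.50 hours, overtime 13.30 hours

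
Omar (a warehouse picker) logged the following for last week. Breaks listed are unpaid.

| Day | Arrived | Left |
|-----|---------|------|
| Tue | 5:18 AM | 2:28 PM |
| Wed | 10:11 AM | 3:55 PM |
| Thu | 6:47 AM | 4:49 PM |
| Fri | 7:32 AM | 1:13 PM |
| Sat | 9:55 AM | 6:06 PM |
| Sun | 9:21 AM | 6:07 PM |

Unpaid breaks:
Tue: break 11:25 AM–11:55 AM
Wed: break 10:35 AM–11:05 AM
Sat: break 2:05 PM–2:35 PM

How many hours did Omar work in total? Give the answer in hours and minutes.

46 h 4 min

Tue: 5:18 AM–2:28 PM = 9 h 10 min; less 30 min break → 8 h 40 min
Wed: 10:11 AM–3:55 PM = 5 h 44 min; less 30 min break → 5 h 14 min
Thu: 6:47 AM–4:49 PM = 10 h 2 min
Fri: 7:32 AM–1:13 PM = 5 h 41 min
Sat: 9:55 AM–6:06 PM = 8 h 11 min; less 30 min break → 7 h 41 min
Sun: 9:21 AM–6:07 PM = 8 h 46 min
Total: 8 h 40 min + 5 h 14 min + 10 h 2 min + 5 h 41 min + 7 h 41 min + 8 h 46 min = 46 h 4 min.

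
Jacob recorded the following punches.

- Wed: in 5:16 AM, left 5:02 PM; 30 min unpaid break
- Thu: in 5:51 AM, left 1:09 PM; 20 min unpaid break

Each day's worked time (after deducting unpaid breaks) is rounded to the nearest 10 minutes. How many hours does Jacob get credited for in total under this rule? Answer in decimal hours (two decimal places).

Wed: 5:16 AM–5:02 PM = 11 h 46 min − 30 min = 11 h 16 min → rounds to 11 h 20 min
Thu: 5:51 AM–1:09 PM = 7 h 18 min − 20 min = 6 h 58 min → rounds to 7 h 0 min
Total credited: 18 h 20 min.

18.33 hours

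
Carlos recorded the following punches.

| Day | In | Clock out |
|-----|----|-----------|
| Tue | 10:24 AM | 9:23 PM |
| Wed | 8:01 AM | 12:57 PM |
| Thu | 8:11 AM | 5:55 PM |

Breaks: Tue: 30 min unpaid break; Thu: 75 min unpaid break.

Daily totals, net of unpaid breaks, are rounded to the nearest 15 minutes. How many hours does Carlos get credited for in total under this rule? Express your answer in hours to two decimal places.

Tue: 10:24 AM–9:23 PM = 10 h 59 min − 30 min = 10 h 29 min → rounds to 10 h 30 min
Wed: 8:01 AM–12:57 PM = 4 h 56 min → rounds to 5 h 0 min
Thu: 8:11 AM–5:55 PM = 9 h 44 min − 75 min = 8 h 29 min → rounds to 8 h 30 min
Total credited: 24 h 0 min.

24.00 hours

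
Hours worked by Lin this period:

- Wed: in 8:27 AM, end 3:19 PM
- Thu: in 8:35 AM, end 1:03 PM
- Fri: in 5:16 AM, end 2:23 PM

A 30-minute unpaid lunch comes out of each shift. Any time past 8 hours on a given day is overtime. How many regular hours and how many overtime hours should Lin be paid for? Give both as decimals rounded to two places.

Regular 18.33 hours, overtime 0.62 hours

Wed: 8:27 AM–3:19 PM = 6 h 52 min; less 30 min break → 6 h 22 min
Thu: 8:35 AM–1:03 PM = 4 h 28 min; less 30 min break → 3 h 58 min
Fri: 5:16 AM–2:23 PM = 9 h 7 min; less 30 min break → 8 h 37 min
Wed reg 6 h 22 min / OT 0 h 0 min; Thu reg 3 h 58 min / OT 0 h 0 min; Fri reg 8 h 0 min / OT 0 h 37 min.
Totals: regular 18 h 20 min, overtime 0 h 37 min.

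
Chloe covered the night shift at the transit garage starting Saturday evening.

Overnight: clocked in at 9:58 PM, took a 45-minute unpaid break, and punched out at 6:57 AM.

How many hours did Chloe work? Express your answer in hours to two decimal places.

8.23 hours

Overnight: 9:58 PM → midnight = 2 h 2 min; midnight → 6:57 AM = 6 h 57 min; span 8 h 59 min; less 45 min break → 8 h 14 min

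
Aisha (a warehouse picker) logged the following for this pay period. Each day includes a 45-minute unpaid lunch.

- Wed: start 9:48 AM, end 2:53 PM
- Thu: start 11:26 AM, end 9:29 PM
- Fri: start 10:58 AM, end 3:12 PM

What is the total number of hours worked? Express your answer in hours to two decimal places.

17.12 hours

Wed: 9:48 AM–2:53 PM = 5 h 5 min; less 45 min break → 4 h 20 min
Thu: 11:26 AM–9:29 PM = 10 h 3 min; less 45 min break → 9 h 18 min
Fri: 10:58 AM–3:12 PM = 4 h 14 min; less 45 min break → 3 h 29 min
Total: 4 h 20 min + 9 h 18 min + 3 h 29 min = 17 h 7 min.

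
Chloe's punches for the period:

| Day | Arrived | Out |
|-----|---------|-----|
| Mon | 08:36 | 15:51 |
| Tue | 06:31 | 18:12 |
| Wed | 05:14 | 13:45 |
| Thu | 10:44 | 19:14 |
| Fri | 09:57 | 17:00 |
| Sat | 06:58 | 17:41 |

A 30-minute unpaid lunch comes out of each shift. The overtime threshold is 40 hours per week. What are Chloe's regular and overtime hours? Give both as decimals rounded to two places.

Mon: 08:36–15:51 = 7 h 15 min; less 30 min break → 6 h 45 min
Tue: 06:31–18:12 = 11 h 41 min; less 30 min break → 11 h 11 min
Wed: 05:14–13:45 = 8 h 31 min; less 30 min break → 8 h 1 min
Thu: 10:44–19:14 = 8 h 30 min; less 30 min break → 8 h 0 min
Fri: 09:57–17:00 = 7 h 3 min; less 30 min break → 6 h 33 min
Sat: 06:58–17:41 = 10 h 43 min; less 30 min break → 10 h 13 min
Total worked: 50 h 43 min = 50.72 h.
Threshold 40 h → overtime 10 h 43 min, regular 40 h 0 min.

Regular 40.00 hours, overtime 10.72 hours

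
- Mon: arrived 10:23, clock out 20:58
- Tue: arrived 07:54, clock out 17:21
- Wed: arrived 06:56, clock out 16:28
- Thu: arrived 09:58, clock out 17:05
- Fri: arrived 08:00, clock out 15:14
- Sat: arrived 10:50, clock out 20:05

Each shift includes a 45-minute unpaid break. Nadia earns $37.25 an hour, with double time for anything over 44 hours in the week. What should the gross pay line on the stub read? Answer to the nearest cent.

Mon: 10:23–20:58 = 10 h 35 min; less 45 min break → 9 h 50 min
Tue: 07:54–17:21 = 9 h 27 min; less 45 min break → 8 h 42 min
Wed: 06:56–16:28 = 9 h 32 min; less 45 min break → 8 h 47 min
Thu: 09:58–17:05 = 7 h 7 min; less 45 min break → 6 h 22 min
Fri: 08:00–15:14 = 7 h 14 min; less 45 min break → 6 h 29 min
Sat: 10:50–20:05 = 9 h 15 min; less 45 min break → 8 h 30 min
Total worked: 48 h 40 min = 2920 min.
Regular 44 h 0 min = 2640 min at $37.25/h; overtime 4 h 40 min = 280 min at $74.50/h.
Pay = (2640 × $37.25 + 280 × $74.50) ÷ 60 = $1986.67.

$1986.67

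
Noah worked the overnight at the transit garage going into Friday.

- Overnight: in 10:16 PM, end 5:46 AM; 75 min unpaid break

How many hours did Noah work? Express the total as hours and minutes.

Overnight: 10:16 PM → midnight = 1 h 44 min; midnight → 5:46 AM = 5 h 46 min; span 7 h 30 min; less 75 min break → 6 h 15 min

6 h 15 min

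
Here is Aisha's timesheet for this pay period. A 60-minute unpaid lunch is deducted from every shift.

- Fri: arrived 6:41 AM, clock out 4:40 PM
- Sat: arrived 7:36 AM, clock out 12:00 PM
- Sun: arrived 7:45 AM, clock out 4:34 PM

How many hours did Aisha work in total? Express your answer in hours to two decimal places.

Fri: 6:41 AM–4:40 PM = 9 h 59 min; less 60 min break → 8 h 59 min
Sat: 7:36 AM–12:00 PM = 4 h 24 min; less 60 min break → 3 h 24 min
Sun: 7:45 AM–4:34 PM = 8 h 49 min; less 60 min break → 7 h 49 min
Total: 8 h 59 min + 3 h 24 min + 7 h 49 min = 20 h 12 min.

20.20 hours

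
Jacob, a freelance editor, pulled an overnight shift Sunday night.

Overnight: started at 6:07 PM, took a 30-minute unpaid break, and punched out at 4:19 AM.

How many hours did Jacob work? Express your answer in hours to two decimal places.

9.70 hours

Overnight: 6:07 PM → midnight = 5 h 53 min; midnight → 4:19 AM = 4 h 19 min; span 10 h 12 min; less 30 min break → 9 h 42 min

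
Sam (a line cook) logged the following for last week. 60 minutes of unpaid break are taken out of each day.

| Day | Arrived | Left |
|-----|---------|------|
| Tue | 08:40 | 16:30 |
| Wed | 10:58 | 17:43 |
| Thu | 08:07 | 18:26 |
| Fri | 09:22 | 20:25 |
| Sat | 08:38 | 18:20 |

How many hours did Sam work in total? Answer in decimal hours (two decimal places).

40.65 hours

Tue: 08:40–16:30 = 7 h 50 min; less 60 min break → 6 h 50 min
Wed: 10:58–17:43 = 6 h 45 min; less 60 min break → 5 h 45 min
Thu: 08:07–18:26 = 10 h 19 min; less 60 min break → 9 h 19 min
Fri: 09:22–20:25 = 11 h 3 min; less 60 min break → 10 h 3 min
Sat: 08:38–18:20 = 9 h 42 min; less 60 min break → 8 h 42 min
Total: 6 h 50 min + 5 h 45 min + 9 h 19 min + 10 h 3 min + 8 h 42 min = 40 h 39 min.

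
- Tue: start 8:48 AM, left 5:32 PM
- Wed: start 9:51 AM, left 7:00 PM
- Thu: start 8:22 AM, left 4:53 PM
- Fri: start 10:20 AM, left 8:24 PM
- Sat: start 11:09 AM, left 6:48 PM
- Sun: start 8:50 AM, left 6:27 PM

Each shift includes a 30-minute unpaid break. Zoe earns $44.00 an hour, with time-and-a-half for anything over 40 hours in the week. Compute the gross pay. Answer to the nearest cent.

$2468.40

Tue: 8:48 AM–5:32 PM = 8 h 44 min; less 30 min break → 8 h 14 min
Wed: 9:51 AM–7:00 PM = 9 h 9 min; less 30 min break → 8 h 39 min
Thu: 8:22 AM–4:53 PM = 8 h 31 min; less 30 min break → 8 h 1 min
Fri: 10:20 AM–8:24 PM = 10 h 4 min; less 30 min break → 9 h 34 min
Sat: 11:09 AM–6:48 PM = 7 h 39 min; less 30 min break → 7 h 9 min
Sun: 8:50 AM–6:27 PM = 9 h 37 min; less 30 min break → 9 h 7 min
Total worked: 50 h 44 min = 3044 min.
Regular 40 h 0 min = 2400 min at $44.00/h; overtime 10 h 44 min = 644 min at $66.00/h.
Pay = (2400 × $44.00 + 644 × $66.00) ÷ 60 = $2468.40.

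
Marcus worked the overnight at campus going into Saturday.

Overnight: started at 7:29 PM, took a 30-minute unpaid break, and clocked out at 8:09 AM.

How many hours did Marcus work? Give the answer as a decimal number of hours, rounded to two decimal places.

12.17 hours

Overnight: 7:29 PM → midnight = 4 h 31 min; midnight → 8:09 AM = 8 h 9 min; span 12 h 40 min; less 30 min break → 12 h 10 min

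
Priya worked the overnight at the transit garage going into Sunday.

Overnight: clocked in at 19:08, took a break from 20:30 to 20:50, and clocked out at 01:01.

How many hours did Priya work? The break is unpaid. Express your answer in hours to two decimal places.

5.55 hours

Overnight: 19:08 → midnight = 4 h 52 min; midnight → 01:01 = 1 h 1 min; span 5 h 53 min; less 20 min break → 5 h 33 min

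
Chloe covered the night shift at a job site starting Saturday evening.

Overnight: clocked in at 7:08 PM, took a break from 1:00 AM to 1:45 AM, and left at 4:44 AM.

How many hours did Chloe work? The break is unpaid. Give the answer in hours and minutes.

Overnight: 7:08 PM → midnight = 4 h 52 min; midnight → 4:44 AM = 4 h 44 min; span 9 h 36 min; less 45 min break → 8 h 51 min

8 h 51 min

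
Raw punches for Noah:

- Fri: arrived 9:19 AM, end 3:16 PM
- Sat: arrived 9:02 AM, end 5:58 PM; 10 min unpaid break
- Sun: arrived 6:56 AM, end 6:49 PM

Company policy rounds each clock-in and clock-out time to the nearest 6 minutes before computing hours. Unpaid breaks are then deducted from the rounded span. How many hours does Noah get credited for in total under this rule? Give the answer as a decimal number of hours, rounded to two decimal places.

26.73 hours

Fri: in 9:19 AM→9:18 AM, out 3:16 PM→3:18 PM; 6 h 0 min
Sat: in 9:02 AM→9:00 AM, out 5:58 PM→6:00 PM; 9 h 0 min − 10 min = 8 h 50 min
Sun: in 6:56 AM→6:54 AM, out 6:49 PM→6:48 PM; 11 h 54 min
Total credited: 26 h 44 min.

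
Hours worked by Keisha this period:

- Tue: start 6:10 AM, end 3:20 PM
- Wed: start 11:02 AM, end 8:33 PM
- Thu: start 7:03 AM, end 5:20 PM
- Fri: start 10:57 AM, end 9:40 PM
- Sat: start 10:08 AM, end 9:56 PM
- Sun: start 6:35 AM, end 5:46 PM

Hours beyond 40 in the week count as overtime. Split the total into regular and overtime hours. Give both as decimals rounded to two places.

Tue: 6:10 AM–3:20 PM = 9 h 10 min
Wed: 11:02 AM–8:33 PM = 9 h 31 min
Thu: 7:03 AM–5:20 PM = 10 h 17 min
Fri: 10:57 AM–9:40 PM = 10 h 43 min
Sat: 10:08 AM–9:56 PM = 11 h 48 min
Sun: 6:35 AM–5:46 PM = 11 h 11 min
Total worked: 62 h 40 min = 62.67 h.
Threshold 40 h → overtime 22 h 40 min, regular 40 h 0 min.

Regular 40.00 hours, overtime 22.67 hours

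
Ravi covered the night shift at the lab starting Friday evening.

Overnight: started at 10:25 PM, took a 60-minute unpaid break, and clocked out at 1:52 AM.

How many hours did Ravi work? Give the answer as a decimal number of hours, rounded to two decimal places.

2.45 hours

Overnight: 10:25 PM → midnight = 1 h 35 min; midnight → 1:52 AM = 1 h 52 min; span 3 h 27 min; less 60 min break → 2 h 27 min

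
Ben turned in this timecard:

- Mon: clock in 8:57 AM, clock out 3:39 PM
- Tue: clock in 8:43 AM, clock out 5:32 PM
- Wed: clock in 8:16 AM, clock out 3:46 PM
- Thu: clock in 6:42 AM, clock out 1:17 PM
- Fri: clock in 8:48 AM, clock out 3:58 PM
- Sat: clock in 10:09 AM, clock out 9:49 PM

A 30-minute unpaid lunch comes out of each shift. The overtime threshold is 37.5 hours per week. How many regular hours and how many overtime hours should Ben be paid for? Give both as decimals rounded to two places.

Regular 37.50 hours, overtime 7.93 hours

Mon: 8:57 AM–3:39 PM = 6 h 42 min; less 30 min break → 6 h 12 min
Tue: 8:43 AM–5:32 PM = 8 h 49 min; less 30 min break → 8 h 19 min
Wed: 8:16 AM–3:46 PM = 7 h 30 min; less 30 min break → 7 h 0 min
Thu: 6:42 AM–1:17 PM = 6 h 35 min; less 30 min break → 6 h 5 min
Fri: 8:48 AM–3:58 PM = 7 h 10 min; less 30 min break → 6 h 40 min
Sat: 10:09 AM–9:49 PM = 11 h 40 min; less 30 min break → 11 h 10 min
Total worked: 45 h 26 min = 45.43 h.
Threshold 37.5 h → overtime 7 h 56 min, regular 37 h 30 min.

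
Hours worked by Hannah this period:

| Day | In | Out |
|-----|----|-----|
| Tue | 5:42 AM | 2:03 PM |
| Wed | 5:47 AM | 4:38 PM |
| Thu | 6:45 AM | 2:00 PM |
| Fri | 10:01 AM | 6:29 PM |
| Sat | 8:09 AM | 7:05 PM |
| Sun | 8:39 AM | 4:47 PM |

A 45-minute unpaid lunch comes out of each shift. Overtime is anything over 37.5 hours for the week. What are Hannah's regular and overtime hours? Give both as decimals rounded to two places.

Tue: 5:42 AM–2:03 PM = 8 h 21 min; less 45 min break → 7 h 36 min
Wed: 5:47 AM–4:38 PM = 10 h 51 min; less 45 min break → 10 h 6 min
Thu: 6:45 AM–2:00 PM = 7 h 15 min; less 45 min break → 6 h 30 min
Fri: 10:01 AM–6:29 PM = 8 h 28 min; less 45 min break → 7 h 43 min
Sat: 8:09 AM–7:05 PM = 10 h 56 min; less 45 min break → 10 h 11 min
Sun: 8:39 AM–4:47 PM = 8 h 8 min; less 45 min break → 7 h 23 min
Total worked: 49 h 29 min = 49.48 h.
Threshold 37.5 h → overtime 11 h 59 min, regular 37 h 30 min.

Regular 37.50 hours, overtime 11.98 hours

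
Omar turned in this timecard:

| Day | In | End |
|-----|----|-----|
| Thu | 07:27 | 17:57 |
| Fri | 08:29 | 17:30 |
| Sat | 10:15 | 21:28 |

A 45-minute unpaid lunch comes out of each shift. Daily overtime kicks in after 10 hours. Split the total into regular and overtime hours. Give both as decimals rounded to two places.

Thu: 07:27–17:57 = 10 h 30 min; less 45 min break → 9 h 45 min
Fri: 08:29–17:30 = 9 h 1 min; less 45 min break → 8 h 16 min
Sat: 10:15–21:28 = 11 h 13 min; less 45 min break → 10 h 28 min
Thu reg 9 h 45 min / OT 0 h 0 min; Fri reg 8 h 16 min / OT 0 h 0 min; Sat reg 10 h 0 min / OT 0 h 28 min.
Totals: regular 28 h 1 min, overtime 0 h 28 min.

Regular 28.02 hours, overtime 0.47 hours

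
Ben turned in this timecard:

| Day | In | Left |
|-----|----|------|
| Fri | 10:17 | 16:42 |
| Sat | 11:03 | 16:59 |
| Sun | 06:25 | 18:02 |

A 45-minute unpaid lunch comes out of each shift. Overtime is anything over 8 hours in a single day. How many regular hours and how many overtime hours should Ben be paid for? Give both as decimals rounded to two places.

Regular 18.85 hours, overtime 2.87 hours

Fri: 10:17–16:42 = 6 h 25 min; less 45 min break → 5 h 40 min
Sat: 11:03–16:59 = 5 h 56 min; less 45 min break → 5 h 11 min
Sun: 06:25–18:02 = 11 h 37 min; less 45 min break → 10 h 52 min
Fri reg 5 h 40 min / OT 0 h 0 min; Sat reg 5 h 11 min / OT 0 h 0 min; Sun reg 8 h 0 min / OT 2 h 52 min.
Totals: regular 18 h 51 min, overtime 2 h 52 min.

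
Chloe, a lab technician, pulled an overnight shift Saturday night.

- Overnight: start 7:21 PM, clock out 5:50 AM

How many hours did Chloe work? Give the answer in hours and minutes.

Overnight: 7:21 PM → midnight = 4 h 39 min; midnight → 5:50 AM = 5 h 50 min; span 10 h 29 min

10 h 29 min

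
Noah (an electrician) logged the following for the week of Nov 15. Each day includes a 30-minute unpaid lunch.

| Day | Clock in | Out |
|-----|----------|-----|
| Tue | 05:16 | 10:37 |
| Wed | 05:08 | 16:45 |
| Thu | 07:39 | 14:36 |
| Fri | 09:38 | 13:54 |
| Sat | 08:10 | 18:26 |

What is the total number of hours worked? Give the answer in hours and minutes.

35 h 57 min

Tue: 05:16–10:37 = 5 h 21 min; less 30 min break → 4 h 51 min
Wed: 05:08–16:45 = 11 h 37 min; less 30 min break → 11 h 7 min
Thu: 07:39–14:36 = 6 h 57 min; less 30 min break → 6 h 27 min
Fri: 09:38–13:54 = 4 h 16 min; less 30 min break → 3 h 46 min
Sat: 08:10–18:26 = 10 h 16 min; less 30 min break → 9 h 46 min
Total: 4 h 51 min + 11 h 7 min + 6 h 27 min + 3 h 46 min + 9 h 46 min = 35 h 57 min.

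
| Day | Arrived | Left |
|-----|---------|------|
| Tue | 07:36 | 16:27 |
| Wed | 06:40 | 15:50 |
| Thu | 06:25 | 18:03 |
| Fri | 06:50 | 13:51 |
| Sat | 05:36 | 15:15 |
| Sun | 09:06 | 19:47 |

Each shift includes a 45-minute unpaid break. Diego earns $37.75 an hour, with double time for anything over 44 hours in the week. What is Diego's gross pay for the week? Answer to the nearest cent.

Tue: 07:36–16:27 = 8 h 51 min; less 45 min break → 8 h 6 min
Wed: 06:40–15:50 = 9 h 10 min; less 45 min break → 8 h 25 min
Thu: 06:25–18:03 = 11 h 38 min; less 45 min break → 10 h 53 min
Fri: 06:50–13:51 = 7 h 1 min; less 45 min break → 6 h 16 min
Sat: 05:36–15:15 = 9 h 39 min; less 45 min break → 8 h 54 min
Sun: 09:06–19:47 = 10 h 41 min; less 45 min break → 9 h 56 min
Total worked: 52 h 30 min = 3150 min.
Regular 44 h 0 min = 2640 min at $37.75/h; overtime 8 h 30 min = 510 min at $75.50/h.
Pay = (2640 × $37.75 + 510 × $75.50) ÷ 60 = $2302.75.

$2302.75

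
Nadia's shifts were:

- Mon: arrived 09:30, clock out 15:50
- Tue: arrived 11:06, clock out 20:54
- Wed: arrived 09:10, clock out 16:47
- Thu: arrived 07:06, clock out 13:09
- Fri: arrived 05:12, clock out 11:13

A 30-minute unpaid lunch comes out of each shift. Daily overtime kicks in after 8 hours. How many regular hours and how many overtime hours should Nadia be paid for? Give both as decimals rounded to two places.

Mon: 09:30–15:50 = 6 h 20 min; less 30 min break → 5 h 50 min
Tue: 11:06–20:54 = 9 h 48 min; less 30 min break → 9 h 18 min
Wed: 09:10–16:47 = 7 h 37 min; less 30 min break → 7 h 7 min
Thu: 07:06–13:09 = 6 h 3 min; less 30 min break → 5 h 33 min
Fri: 05:12–11:13 = 6 h 1 min; less 30 min break → 5 h 31 min
Mon reg 5 h 50 min / OT 0 h 0 min; Tue reg 8 h 0 min / OT 1 h 18 min; Wed reg 7 h 7 min / OT 0 h 0 min; Thu reg 5 h 33 min / OT 0 h 0 min; Fri reg 5 h 31 min / OT 0 h 0 min.
Totals: regular 32 h 1 min, overtime 1 h 18 min.

Regular 32.02 hours, overtime 1.30 hours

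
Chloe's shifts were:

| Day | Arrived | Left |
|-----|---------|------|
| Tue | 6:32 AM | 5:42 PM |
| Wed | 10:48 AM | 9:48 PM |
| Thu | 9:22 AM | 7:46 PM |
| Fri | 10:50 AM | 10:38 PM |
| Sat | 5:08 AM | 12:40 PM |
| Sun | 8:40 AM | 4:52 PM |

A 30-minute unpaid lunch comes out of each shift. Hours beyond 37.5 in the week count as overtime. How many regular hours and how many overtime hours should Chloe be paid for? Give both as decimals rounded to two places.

Regular 37.50 hours, overtime 19.60 hours

Tue: 6:32 AM–5:42 PM = 11 h 10 min; less 30 min break → 10 h 40 min
Wed: 10:48 AM–9:48 PM = 11 h 0 min; less 30 min break → 10 h 30 min
Thu: 9:22 AM–7:46 PM = 10 h 24 min; less 30 min break → 9 h 54 min
Fri: 10:50 AM–10:38 PM = 11 h 48 min; less 30 min break → 11 h 18 min
Sat: 5:08 AM–12:40 PM = 7 h 32 min; less 30 min break → 7 h 2 min
Sun: 8:40 AM–4:52 PM = 8 h 12 min; less 30 min break → 7 h 42 min
Total worked: 57 h 6 min = 57.10 h.
Threshold 37.5 h → overtime 19 h 36 min, regular 37 h 30 min.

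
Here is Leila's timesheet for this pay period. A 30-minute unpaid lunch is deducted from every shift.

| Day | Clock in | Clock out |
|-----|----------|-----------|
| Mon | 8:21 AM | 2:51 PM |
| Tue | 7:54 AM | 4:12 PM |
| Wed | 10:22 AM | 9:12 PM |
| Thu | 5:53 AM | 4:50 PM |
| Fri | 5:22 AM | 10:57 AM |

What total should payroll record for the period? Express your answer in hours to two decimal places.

39.67 hours

Mon: 8:21 AM–2:51 PM = 6 h 30 min; less 30 min break → 6 h 0 min
Tue: 7:54 AM–4:12 PM = 8 h 18 min; less 30 min break → 7 h 48 min
Wed: 10:22 AM–9:12 PM = 10 h 50 min; less 30 min break → 10 h 20 min
Thu: 5:53 AM–4:50 PM = 10 h 57 min; less 30 min break → 10 h 27 min
Fri: 5:22 AM–10:57 AM = 5 h 35 min; less 30 min break → 5 h 5 min
Total: 6 h 0 min + 7 h 48 min + 10 h 20 min + 10 h 27 min + 5 h 5 min = 39 h 40 min.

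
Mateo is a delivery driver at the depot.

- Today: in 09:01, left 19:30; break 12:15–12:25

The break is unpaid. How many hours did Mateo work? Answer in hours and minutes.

Today: 09:01–19:30 = 10 h 29 min; less 10 min break → 10 h 19 min

10 h 19 min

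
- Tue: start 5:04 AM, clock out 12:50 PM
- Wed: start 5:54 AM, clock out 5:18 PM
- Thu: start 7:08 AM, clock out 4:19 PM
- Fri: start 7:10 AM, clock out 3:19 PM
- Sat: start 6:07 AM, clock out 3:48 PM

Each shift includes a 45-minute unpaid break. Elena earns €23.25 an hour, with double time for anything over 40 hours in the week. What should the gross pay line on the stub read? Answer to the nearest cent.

€1043.15

Tue: 5:04 AM–12:50 PM = 7 h 46 min; less 45 min break → 7 h 1 min
Wed: 5:54 AM–5:18 PM = 11 h 24 min; less 45 min break → 10 h 39 min
Thu: 7:08 AM–4:19 PM = 9 h 11 min; less 45 min break → 8 h 26 min
Fri: 7:10 AM–3:19 PM = 8 h 9 min; less 45 min break → 7 h 24 min
Sat: 6:07 AM–3:48 PM = 9 h 41 min; less 45 min break → 8 h 56 min
Total worked: 42 h 26 min = 2546 min.
Regular 40 h 0 min = 2400 min at €23.25/h; overtime 2 h 26 min = 146 min at €46.50/h.
Pay = (2400 × €23.25 + 146 × €46.50) ÷ 60 = €1043.15.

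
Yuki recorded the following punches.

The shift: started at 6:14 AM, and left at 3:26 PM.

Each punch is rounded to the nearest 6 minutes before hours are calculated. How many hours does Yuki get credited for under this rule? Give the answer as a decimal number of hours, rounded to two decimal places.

The shift: in 6:14 AM→6:12 AM, out 3:26 PM→3:24 PM; 9 h 12 min

9.20 hours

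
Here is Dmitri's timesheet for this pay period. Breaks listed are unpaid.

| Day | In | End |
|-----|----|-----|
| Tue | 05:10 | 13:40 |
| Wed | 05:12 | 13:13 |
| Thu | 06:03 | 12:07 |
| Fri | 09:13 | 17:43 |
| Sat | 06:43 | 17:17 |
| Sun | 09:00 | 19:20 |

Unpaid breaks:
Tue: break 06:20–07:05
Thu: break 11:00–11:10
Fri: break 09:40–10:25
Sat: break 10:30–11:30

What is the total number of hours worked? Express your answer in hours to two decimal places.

Tue: 05:10–13:40 = 8 h 30 min; less 45 min break → 7 h 45 min
Wed: 05:12–13:13 = 8 h 1 min
Thu: 06:03–12:07 = 6 h 4 min; less 10 min break → 5 h 54 min
Fri: 09:13–17:43 = 8 h 30 min; less 45 min break → 7 h 45 min
Sat: 06:43–17:17 = 10 h 34 min; less 60 min break → 9 h 34 min
Sun: 09:00–19:20 = 10 h 20 min
Total: 7 h 45 min + 8 h 1 min + 5 h 54 min + 7 h 45 min + 9 h 34 min + 10 h 20 min = 49 h 19 min.

49.32 hours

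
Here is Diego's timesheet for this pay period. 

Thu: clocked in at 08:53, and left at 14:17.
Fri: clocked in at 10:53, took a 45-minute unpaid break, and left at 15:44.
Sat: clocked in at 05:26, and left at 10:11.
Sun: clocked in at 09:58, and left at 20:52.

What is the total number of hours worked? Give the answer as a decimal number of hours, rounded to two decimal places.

Thu: 08:53–14:17 = 5 h 24 min
Fri: 10:53–15:44 = 4 h 51 min; less 45 min break → 4 h 6 min
Sat: 05:26–10:11 = 4 h 45 min
Sun: 09:58–20:52 = 10 h 54 min
Total: 5 h 24 min + 4 h 6 min + 4 h 45 min + 10 h 54 min = 25 h 9 min.

25.15 hours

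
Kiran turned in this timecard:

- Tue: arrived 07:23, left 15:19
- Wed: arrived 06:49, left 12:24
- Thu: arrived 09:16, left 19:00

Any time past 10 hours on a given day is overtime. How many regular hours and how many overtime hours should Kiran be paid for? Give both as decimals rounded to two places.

Tue: 07:23–15:19 = 7 h 56 min
Wed: 06:49–12:24 = 5 h 35 min
Thu: 09:16–19:00 = 9 h 44 min
Tue reg 7 h 56 min / OT 0 h 0 min; Wed reg 5 h 35 min / OT 0 h 0 min; Thu reg 9 h 44 min / OT 0 h 0 min.
Totals: regular 23 h 15 min, overtime 0 h 0 min.

Regular 23.25 hours, overtime 0.00 hours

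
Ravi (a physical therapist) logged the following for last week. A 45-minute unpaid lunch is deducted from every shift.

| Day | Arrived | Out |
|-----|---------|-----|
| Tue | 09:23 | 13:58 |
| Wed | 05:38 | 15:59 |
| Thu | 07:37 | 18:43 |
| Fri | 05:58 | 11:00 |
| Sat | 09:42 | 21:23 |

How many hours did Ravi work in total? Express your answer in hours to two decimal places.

39.00 hours

Tue: 09:23–13:58 = 4 h 35 min; less 45 min break → 3 h 50 min
Wed: 05:38–15:59 = 10 h 21 min; less 45 min break → 9 h 36 min
Thu: 07:37–18:43 = 11 h 6 min; less 45 min break → 10 h 21 min
Fri: 05:58–11:00 = 5 h 2 min; less 45 min break → 4 h 17 min
Sat: 09:42–21:23 = 11 h 41 min; less 45 min break → 10 h 56 min
Total: 3 h 50 min + 9 h 36 min + 10 h 21 min + 4 h 17 min + 10 h 56 min = 39 h 0 min.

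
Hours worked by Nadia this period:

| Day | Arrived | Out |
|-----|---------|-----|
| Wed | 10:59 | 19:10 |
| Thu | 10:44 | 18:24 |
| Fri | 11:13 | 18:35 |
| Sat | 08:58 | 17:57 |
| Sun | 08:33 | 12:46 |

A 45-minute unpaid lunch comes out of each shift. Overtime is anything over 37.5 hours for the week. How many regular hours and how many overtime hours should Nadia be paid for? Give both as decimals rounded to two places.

Wed: 10:59–19:10 = 8 h 11 min; less 45 min break → 7 h 26 min
Thu: 10:44–18:24 = 7 h 40 min; less 45 min break → 6 h 55 min
Fri: 11:13–18:35 = 7 h 22 min; less 45 min break → 6 h 37 min
Sat: 08:58–17:57 = 8 h 59 min; less 45 min break → 8 h 14 min
Sun: 08:33–12:46 = 4 h 13 min; less 45 min break → 3 h 28 min
Total worked: 32 h 40 min = 32.67 h.
Threshold 37.5 h → overtime 0 h 0 min, regular 32 h 40 min.

Regular 32.67 hours, overtime 0.00 hours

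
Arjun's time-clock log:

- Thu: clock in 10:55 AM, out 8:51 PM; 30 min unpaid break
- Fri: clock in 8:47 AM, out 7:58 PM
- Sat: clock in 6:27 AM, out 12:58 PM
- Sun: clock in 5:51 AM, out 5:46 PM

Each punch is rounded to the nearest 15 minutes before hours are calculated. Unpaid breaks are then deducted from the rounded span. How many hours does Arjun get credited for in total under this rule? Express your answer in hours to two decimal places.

Thu: in 10:55 AM→11:00 AM, out 8:51 PM→8:45 PM; 9 h 45 min − 30 min = 9 h 15 min
Fri: in 8:47 AM→8:45 AM, out 7:58 PM→8:00 PM; 11 h 15 min
Sat: in 6:27 AM→6:30 AM, out 12:58 PM→1:00 PM; 6 h 30 min
Sun: in 5:51 AM→5:45 AM, out 5:46 PM→5:45 PM; 12 h 0 min
Total credited: 39 h 0 min.

39.00 hours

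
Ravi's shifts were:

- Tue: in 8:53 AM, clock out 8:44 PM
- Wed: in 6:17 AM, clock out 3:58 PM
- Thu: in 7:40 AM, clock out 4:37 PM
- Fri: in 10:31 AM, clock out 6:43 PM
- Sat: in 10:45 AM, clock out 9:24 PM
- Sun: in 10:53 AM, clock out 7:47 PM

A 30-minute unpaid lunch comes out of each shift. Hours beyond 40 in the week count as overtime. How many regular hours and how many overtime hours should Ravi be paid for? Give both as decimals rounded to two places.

Tue: 8:53 AM–8:44 PM = 11 h 51 min; less 30 min break → 11 h 21 min
Wed: 6:17 AM–3:58 PM = 9 h 41 min; less 30 min break → 9 h 11 min
Thu: 7:40 AM–4:37 PM = 8 h 57 min; less 30 min break → 8 h 27 min
Fri: 10:31 AM–6:43 PM = 8 h 12 min; less 30 min break → 7 h 42 min
Sat: 10:45 AM–9:24 PM = 10 h 39 min; less 30 min break → 10 h 9 min
Sun: 10:53 AM–7:47 PM = 8 h 54 min; less 30 min break → 8 h 24 min
Total worked: 55 h 14 min = 55.23 h.
Threshold 40 h → overtime 15 h 14 min, regular 40 h 0 min.

Regular 40.00 hours, overtime 15.23 hours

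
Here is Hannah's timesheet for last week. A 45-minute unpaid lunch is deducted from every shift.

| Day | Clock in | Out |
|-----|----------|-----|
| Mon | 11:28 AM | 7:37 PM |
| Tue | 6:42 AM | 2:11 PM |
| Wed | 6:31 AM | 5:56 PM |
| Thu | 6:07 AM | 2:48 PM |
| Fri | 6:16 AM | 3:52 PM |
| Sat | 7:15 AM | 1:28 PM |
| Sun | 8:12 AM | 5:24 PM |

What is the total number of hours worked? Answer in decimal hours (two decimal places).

Mon: 11:28 AM–7:37 PM = 8 h 9 min; less 45 min break → 7 h 24 min
Tue: 6:42 AM–2:11 PM = 7 h 29 min; less 45 min break → 6 h 44 min
Wed: 6:31 AM–5:56 PM = 11 h 25 min; less 45 min break → 10 h 40 min
Thu: 6:07 AM–2:48 PM = 8 h 41 min; less 45 min break → 7 h 56 min
Fri: 6:16 AM–3:52 PM = 9 h 36 min; less 45 min break → 8 h 51 min
Sat: 7:15 AM–1:28 PM = 6 h 13 min; less 45 min break → 5 h 28 min
Sun: 8:12 AM–5:24 PM = 9 h 12 min; less 45 min break → 8 h 27 min
Total: 7 h 24 min + 6 h 44 min + 10 h 40 min + 7 h 56 min + 8 h 51 min + 5 h 28 min + 8 h 27 min = 55 h 30 min.

55.50 hours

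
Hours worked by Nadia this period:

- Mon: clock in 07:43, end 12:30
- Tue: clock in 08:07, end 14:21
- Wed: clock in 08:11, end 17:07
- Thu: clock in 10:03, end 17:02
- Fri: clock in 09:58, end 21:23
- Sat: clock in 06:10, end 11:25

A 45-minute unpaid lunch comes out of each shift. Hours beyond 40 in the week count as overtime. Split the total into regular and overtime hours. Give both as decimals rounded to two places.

Mon: 07:43–12:30 = 4 h 47 min; less 45 min break → 4 h 2 min
Tue: 08:07–14:21 = 6 h 14 min; less 45 min break → 5 h 29 min
Wed: 08:11–17:07 = 8 h 56 min; less 45 min break → 8 h 11 min
Thu: 10:03–17:02 = 6 h 59 min; less 45 min break → 6 h 14 min
Fri: 09:58–21:23 = 11 h 25 min; less 45 min break → 10 h 40 min
Sat: 06:10–11:25 = 5 h 15 min; less 45 min break → 4 h 30 min
Total worked: 39 h 6 min = 39.10 h.
Threshold 40 h → overtime 0 h 0 min, regular 39 h 6 min.

Regular 39.10 hours, overtime 0.00 hours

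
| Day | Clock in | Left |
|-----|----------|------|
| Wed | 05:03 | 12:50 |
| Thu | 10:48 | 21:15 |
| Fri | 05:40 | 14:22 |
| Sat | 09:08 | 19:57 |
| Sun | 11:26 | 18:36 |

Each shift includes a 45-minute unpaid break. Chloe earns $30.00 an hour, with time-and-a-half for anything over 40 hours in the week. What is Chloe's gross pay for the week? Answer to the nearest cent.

Wed: 05:03–12:50 = 7 h 47 min; less 45 min break → 7 h 2 min
Thu: 10:48–21:15 = 10 h 27 min; less 45 min break → 9 h 42 min
Fri: 05:40–14:22 = 8 h 42 min; less 45 min break → 7 h 57 min
Sat: 09:08–19:57 = 10 h 49 min; less 45 min break → 10 h 4 min
Sun: 11:26–18:36 = 7 h 10 min; less 45 min break → 6 h 25 min
Total worked: 41 h 10 min = 2470 min.
Regular 40 h 0 min = 2400 min at $30.00/h; overtime 1 h 10 min = 70 min at $45.00/h.
Pay = (2400 × $30.00 + 70 × $45.00) ÷ 60 = $1252.50.

$1252.50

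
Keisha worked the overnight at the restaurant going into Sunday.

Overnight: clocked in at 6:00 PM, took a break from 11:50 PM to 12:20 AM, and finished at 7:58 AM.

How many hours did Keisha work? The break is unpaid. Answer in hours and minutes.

13 h 28 min

Overnight: 6:00 PM → midnight = 6 h 0 min; midnight → 7:58 AM = 7 h 58 min; span 13 h 58 min; less 30 min break → 13 h 28 min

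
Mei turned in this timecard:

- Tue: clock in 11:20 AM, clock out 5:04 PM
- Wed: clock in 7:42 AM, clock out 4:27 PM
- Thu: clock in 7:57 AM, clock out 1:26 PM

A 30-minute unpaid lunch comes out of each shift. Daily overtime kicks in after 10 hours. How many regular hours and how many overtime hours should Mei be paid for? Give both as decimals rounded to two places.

Regular 18.47 hours, overtime 0.00 hours

Tue: 11:20 AM–5:04 PM = 5 h 44 min; less 30 min break → 5 h 14 min
Wed: 7:42 AM–4:27 PM = 8 h 45 min; less 30 min break → 8 h 15 min
Thu: 7:57 AM–1:26 PM = 5 h 29 min; less 30 min break → 4 h 59 min
Tue reg 5 h 14 min / OT 0 h 0 min; Wed reg 8 h 15 min / OT 0 h 0 min; Thu reg 4 h 59 min / OT 0 h 0 min.
Totals: regular 18 h 28 min, overtime 0 h 0 min.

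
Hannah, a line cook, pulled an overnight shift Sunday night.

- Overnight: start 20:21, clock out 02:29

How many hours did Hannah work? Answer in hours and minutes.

Overnight: 20:21 → midnight = 3 h 39 min; midnight → 02:29 = 2 h 29 min; span 6 h 8 min

6 h 8 min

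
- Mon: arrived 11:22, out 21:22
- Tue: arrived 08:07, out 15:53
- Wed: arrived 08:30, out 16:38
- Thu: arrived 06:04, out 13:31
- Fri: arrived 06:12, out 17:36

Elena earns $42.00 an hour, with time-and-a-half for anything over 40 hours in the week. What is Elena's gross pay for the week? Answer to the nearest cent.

$1979.25

Mon: 11:22–21:22 = 10 h 0 min
Tue: 08:07–15:53 = 7 h 46 min
Wed: 08:30–16:38 = 8 h 8 min
Thu: 06:04–13:31 = 7 h 27 min
Fri: 06:12–17:36 = 11 h 24 min
Total worked: 44 h 45 min = 2685 min.
Regular 40 h 0 min = 2400 min at $42.00/h; overtime 4 h 45 min = 285 min at $63.00/h.
Pay = (2400 × $42.00 + 285 × $63.00) ÷ 60 = $1979.25.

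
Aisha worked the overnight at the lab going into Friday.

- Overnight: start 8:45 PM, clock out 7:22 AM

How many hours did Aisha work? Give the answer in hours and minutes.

10 h 37 min

Overnight: 8:45 PM → midnight = 3 h 15 min; midnight → 7:22 AM = 7 h 22 min; span 10 h 37 min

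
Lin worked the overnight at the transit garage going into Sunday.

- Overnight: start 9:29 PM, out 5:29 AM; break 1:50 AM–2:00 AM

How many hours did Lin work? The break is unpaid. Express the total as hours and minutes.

7 h 50 min

Overnight: 9:29 PM → midnight = 2 h 31 min; midnight → 5:29 AM = 5 h 29 min; span 8 h 0 min; less 10 min break → 7 h 50 min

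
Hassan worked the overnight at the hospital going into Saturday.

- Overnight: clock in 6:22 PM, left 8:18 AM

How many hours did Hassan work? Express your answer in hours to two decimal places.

Overnight: 6:22 PM → midnight = 5 h 38 min; midnight → 8:18 AM = 8 h 18 min; span 13 h 56 min

13.93 hours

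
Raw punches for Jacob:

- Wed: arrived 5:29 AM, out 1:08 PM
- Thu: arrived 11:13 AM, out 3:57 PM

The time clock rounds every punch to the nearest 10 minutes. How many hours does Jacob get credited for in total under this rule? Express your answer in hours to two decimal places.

Wed: in 5:29 AM→5:30 AM, out 1:08 PM→1:10 PM; 7 h 40 min
Thu: in 11:13 AM→11:10 AM, out 3:57 PM→4:00 PM; 4 h 50 min
Total credited: 12 h 30 min.

12.50 hours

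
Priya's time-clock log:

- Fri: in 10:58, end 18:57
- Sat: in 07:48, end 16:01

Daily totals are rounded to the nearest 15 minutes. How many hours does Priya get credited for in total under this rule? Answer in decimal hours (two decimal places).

16.25 hours

Fri: 10:58–18:57 = 7 h 59 min → rounds to 8 h 0 min
Sat: 07:48–16:01 = 8 h 13 min → rounds to 8 h 15 min
Total credited: 16 h 15 min.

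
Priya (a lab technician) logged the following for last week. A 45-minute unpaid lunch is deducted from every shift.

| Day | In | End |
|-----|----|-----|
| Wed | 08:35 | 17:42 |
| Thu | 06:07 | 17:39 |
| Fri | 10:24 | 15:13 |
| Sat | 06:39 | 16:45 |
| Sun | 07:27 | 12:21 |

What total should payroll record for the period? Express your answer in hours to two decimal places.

36.72 hours

Wed: 08:35–17:42 = 9 h 7 min; less 45 min break → 8 h 22 min
Thu: 06:07–17:39 = 11 h 32 min; less 45 min break → 10 h 47 min
Fri: 10:24–15:13 = 4 h 49 min; less 45 min break → 4 h 4 min
Sat: 06:39–16:45 = 10 h 6 min; less 45 min break → 9 h 21 min
Sun: 07:27–12:21 = 4 h 54 min; less 45 min break → 4 h 9 min
Total: 8 h 22 min + 10 h 47 min + 4 h 4 min + 9 h 21 min + 4 h 9 min = 36 h 43 min.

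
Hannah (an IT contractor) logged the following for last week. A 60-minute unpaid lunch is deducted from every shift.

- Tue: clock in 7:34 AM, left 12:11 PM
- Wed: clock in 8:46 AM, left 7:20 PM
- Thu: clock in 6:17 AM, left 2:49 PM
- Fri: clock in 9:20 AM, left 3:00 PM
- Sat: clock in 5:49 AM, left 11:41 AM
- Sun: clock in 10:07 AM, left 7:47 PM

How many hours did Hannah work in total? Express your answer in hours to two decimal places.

Tue: 7:34 AM–12:11 PM = 4 h 37 min; less 60 min break → 3 h 37 min
Wed: 8:46 AM–7:20 PM = 10 h 34 min; less 60 min break → 9 h 34 min
Thu: 6:17 AM–2:49 PM = 8 h 32 min; less 60 min break → 7 h 32 min
Fri: 9:20 AM–3:00 PM = 5 h 40 min; less 60 min break → 4 h 40 min
Sat: 5:49 AM–11:41 AM = 5 h 52 min; less 60 min break → 4 h 52 min
Sun: 10:07 AM–7:47 PM = 9 h 40 min; less 60 min break → 8 h 40 min
Total: 3 h 37 min + 9 h 34 min + 7 h 32 min + 4 h 40 min + 4 h 52 min + 8 h 40 min = 38 h 55 min.

38.92 hours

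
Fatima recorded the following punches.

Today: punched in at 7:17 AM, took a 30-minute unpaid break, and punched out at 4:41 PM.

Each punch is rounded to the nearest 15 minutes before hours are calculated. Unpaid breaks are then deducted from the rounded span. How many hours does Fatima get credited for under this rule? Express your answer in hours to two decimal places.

Today: in 7:17 AM→7:15 AM, out 4:41 PM→4:45 PM; 9 h 30 min − 30 min = 9 h 0 min

9.00 hours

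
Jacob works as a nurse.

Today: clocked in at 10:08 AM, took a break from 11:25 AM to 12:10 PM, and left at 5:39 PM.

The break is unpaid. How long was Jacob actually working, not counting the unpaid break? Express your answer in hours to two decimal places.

6.77 hours

Today: 10:08 AM–5:39 PM = 7 h 31 min; less 45 min break → 6 h 46 min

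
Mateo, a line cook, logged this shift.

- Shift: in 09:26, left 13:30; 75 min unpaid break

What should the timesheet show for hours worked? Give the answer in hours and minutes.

Shift: 09:26–13:30 = 4 h 4 min; less 75 min break → 2 h 49 min

2 h 49 min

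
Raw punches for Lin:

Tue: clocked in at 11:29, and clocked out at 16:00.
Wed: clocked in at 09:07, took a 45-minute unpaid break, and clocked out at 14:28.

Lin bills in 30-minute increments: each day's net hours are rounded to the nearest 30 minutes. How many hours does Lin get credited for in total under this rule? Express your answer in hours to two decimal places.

9.00 hours

Tue: 11:29–16:00 = 4 h 31 min → rounds to 4 h 30 min
Wed: 09:07–14:28 = 5 h 21 min − 45 min = 4 h 36 min → rounds to 4 h 30 min
Total credited: 9 h 0 min.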